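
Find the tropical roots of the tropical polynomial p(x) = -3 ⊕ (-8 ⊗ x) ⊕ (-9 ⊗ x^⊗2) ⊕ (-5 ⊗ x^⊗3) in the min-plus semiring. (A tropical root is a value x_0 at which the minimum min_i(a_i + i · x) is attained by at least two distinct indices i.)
Roots: {-4, 1, 5}

Each tropical root is a break point of the lower envelope of the lines y = a_i + i · x (there are 4 lines, with slopes 0, 1, ..., 3). Only the lines that attain the minimum somewhere contribute to roots; other lines are dominated. Here the surviving (envelope) indices are i = 3, i = 2, i = 1, i = 0.
Intersections between consecutive envelope lines give the roots: for adjacent envelope indices i < j the intersection is x = (a_i − a_j) / (j − i). Reading off the sorted break points: {-4, 1, 5}.
Verification: at each break x_0, at least two indices attain the minimum of min_i(a_i + i · x_0).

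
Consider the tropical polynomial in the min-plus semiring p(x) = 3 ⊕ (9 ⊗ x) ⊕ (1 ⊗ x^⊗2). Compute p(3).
p(3) = 3

A tropical monomial a ⊗ x^⊗i evaluates to a + i · x. Evaluating each term at x = 3:
  Term 0 contributes 3 + 0 · 3 = 3
  Term 1 contributes 9 + 1 · 3 = 12
  Term 2 contributes 1 + 2 · 3 = 7
p(3) = ⊕ of these = min[3, 12, 7] = 3.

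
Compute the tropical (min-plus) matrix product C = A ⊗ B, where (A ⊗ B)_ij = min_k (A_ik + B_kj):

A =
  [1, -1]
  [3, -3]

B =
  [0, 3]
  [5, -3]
A ⊗ B =
  [1, -4]
  [2, -6]

Apply the min-plus product entry-by-entry:
  C[0][0] = min over k of (A[0][0] + B[0][0] = 1 + 0 = 1, A[0][1] + B[1][0] = -1 + 5 = 4) = 1 (attained at k = 0)
  C[0][1] = min over k of (A[0][0] + B[0][1] = 1 + 3 = 4, A[0][1] + B[1][1] = -1 + -3 = -4) = -4 (attained at k = 1)
  C[1][0] = min over k of (A[1][0] + B[0][0] = 3 + 0 = 3, A[1][1] + B[1][0] = -3 + 5 = 2) = 2 (attained at k = 1)
  C[1][1] = min over k of (A[1][0] + B[0][1] = 3 + 3 = 6, A[1][1] + B[1][1] = -3 + -3 = -6) = -6 (attained at k = 1)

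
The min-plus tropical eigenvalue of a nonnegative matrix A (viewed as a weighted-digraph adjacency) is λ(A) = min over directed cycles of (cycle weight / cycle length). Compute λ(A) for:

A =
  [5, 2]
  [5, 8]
λ(A) = 7/2

Enumerate directed cycles and compute their means (weight / length). Sample:
  cycle 0 → 0: weight = 5, length = 1, mean = 5/1 ≈ 5.000
  cycle 1 → 1: weight = 8, length = 1, mean = 8/1 ≈ 8.000
  cycle 0 → 1 → 0: weight = 7, length = 2, mean = 7/2 ≈ 3.500
  cycle 1 → 0 → 1: weight = 7, length = 2, mean = 7/2 ≈ 3.500
Minimum mean = 3.500, attained e.g. along the cycle 0 → 1 → 0 with weight 7 and length 2. So λ(A) = 7/2 = 7/2.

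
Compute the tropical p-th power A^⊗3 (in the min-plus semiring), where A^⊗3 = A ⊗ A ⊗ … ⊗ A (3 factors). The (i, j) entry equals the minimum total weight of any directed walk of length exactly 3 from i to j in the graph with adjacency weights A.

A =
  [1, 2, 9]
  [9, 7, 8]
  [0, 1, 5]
A^⊗3 =
  [3, 4, 11]
  [9, 10, 17]
  [2, 3, 10]

Each entry (A^⊗3)_ij equals the minimum over all length-3 walks i = v_0 → v_1 → … → v_3 = j of Σ_t A[v_t][v_{t+1}]. For example, for (i, j) = (0, 2) we minimise over 9 possible intermediate vertex sequences; the minimum is 11, attained along the walk 0 → 0 → 0 → 2.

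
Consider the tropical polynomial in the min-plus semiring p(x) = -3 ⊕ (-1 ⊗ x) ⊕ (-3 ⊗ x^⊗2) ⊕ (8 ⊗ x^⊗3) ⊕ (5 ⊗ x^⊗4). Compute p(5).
p(5) = -3

A tropical monomial a ⊗ x^⊗i evaluates to a + i · x. Evaluating each term at x = 5:
  Term 0 contributes -3 + 0 · 5 = -3
  Term 1 contributes -1 + 1 · 5 = 4
  Term 2 contributes -3 + 2 · 5 = 7
  Term 3 contributes 8 + 3 · 5 = 23
  Term 4 contributes 5 + 4 · 5 = 25
p(5) = ⊕ of these = min[-3, 4, 7, 23, 25] = -3.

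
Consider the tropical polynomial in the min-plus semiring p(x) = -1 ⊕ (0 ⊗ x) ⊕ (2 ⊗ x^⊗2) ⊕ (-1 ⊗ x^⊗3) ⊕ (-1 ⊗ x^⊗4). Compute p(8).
p(8) = -1

A tropical monomial a ⊗ x^⊗i evaluates to a + i · x. Evaluating each term at x = 8:
  Term 0 contributes -1 + 0 · 8 = -1
  Term 1 contributes 0 + 1 · 8 = 8
  Term 2 contributes 2 + 2 · 8 = 18
  Term 3 contributes -1 + 3 · 8 = 23
  Term 4 contributes -1 + 4 · 8 = 31
p(8) = ⊕ of these = min[-1, 8, 18, 23, 31] = -1.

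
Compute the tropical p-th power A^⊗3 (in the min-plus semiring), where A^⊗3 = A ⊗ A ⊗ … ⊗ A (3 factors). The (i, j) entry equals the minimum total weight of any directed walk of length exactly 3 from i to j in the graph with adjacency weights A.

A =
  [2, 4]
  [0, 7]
A^⊗3 =
  [6, 8]
  [4, 6]

Each entry (A^⊗3)_ij equals the minimum over all length-3 walks i = v_0 → v_1 → … → v_3 = j of Σ_t A[v_t][v_{t+1}]. For example, for (i, j) = (0, 1) we minimise over 4 possible intermediate vertex sequences; the minimum is 8, attained along the walk 0 → 0 → 0 → 1.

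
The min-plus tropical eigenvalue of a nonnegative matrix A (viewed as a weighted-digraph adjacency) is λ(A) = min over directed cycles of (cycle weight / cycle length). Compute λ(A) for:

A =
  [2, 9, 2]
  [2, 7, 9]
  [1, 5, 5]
λ(A) = 3/2

Enumerate directed cycles and compute their means (weight / length). Sample:
  cycle 0 → 0: weight = 2, length = 1, mean = 2/1 ≈ 2.000
  cycle 1 → 1: weight = 7, length = 1, mean = 7/1 ≈ 7.000
  cycle 2 → 2: weight = 5, length = 1, mean = 5/1 ≈ 5.000
  cycle 0 → 1 → 0: weight = 11, length = 2, mean = 11/2 ≈ 5.500
  cycle 0 → 2 → 0: weight = 3, length = 2, mean = 3/2 ≈ 1.500
  cycle 1 → 0 → 1: weight = 11, length = 2, mean = 11/2 ≈ 5.500
Minimum mean = 1.500, attained e.g. along the cycle 0 → 2 → 0 with weight 3 and length 2. So λ(A) = 3/2 = 3/2.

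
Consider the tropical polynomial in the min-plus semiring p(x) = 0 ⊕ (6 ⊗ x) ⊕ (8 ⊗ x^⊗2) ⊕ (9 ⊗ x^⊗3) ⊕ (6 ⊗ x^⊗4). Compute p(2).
p(2) = 0

A tropical monomial a ⊗ x^⊗i evaluates to a + i · x. Evaluating each term at x = 2:
  Term 0 contributes 0 + 0 · 2 = 0
  Term 1 contributes 6 + 1 · 2 = 8
  Term 2 contributes 8 + 2 · 2 = 12
  Term 3 contributes 9 + 3 · 2 = 15
  Term 4 contributes 6 + 4 · 2 = 14
p(2) = ⊕ of these = min[0, 8, 12, 15, 14] = 0.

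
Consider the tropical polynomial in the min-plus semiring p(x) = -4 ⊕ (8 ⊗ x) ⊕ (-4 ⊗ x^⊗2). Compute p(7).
p(7) = -4

A tropical monomial a ⊗ x^⊗i evaluates to a + i · x. Evaluating each term at x = 7:
  Term 0 contributes -4 + 0 · 7 = -4
  Term 1 contributes 8 + 1 · 7 = 15
  Term 2 contributes -4 + 2 · 7 = 10
p(7) = ⊕ of these = min[-4, 15, 10] = -4.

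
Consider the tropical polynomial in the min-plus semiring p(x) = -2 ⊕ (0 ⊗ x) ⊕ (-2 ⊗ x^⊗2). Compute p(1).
p(1) = -2

A tropical monomial a ⊗ x^⊗i evaluates to a + i · x. Evaluating each term at x = 1:
  Term 0 contributes -2 + 0 · 1 = -2
  Term 1 contributes 0 + 1 · 1 = 1
  Term 2 contributes -2 + 2 · 1 = 0
p(1) = ⊕ of these = min[-2, 1, 0] = -2.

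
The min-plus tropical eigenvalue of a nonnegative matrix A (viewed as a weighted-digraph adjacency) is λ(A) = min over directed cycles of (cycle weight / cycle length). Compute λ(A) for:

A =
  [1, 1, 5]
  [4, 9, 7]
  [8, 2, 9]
λ(A) = 1

Enumerate directed cycles and compute their means (weight / length). Sample:
  cycle 0 → 0: weight = 1, length = 1, mean = 1/1 ≈ 1.000
  cycle 1 → 1: weight = 9, length = 1, mean = 9/1 ≈ 9.000
  cycle 2 → 2: weight = 9, length = 1, mean = 9/1 ≈ 9.000
  cycle 0 → 1 → 0: weight = 5, length = 2, mean = 5/2 ≈ 2.500
  cycle 0 → 2 → 0: weight = 13, length = 2, mean = 13/2 ≈ 6.500
  cycle 1 → 0 → 1: weight = 5, length = 2, mean = 5/2 ≈ 2.500
Minimum mean = 1.000, attained e.g. along the cycle 0 → 0 with weight 1 and length 1. So λ(A) = 1/1 = 1.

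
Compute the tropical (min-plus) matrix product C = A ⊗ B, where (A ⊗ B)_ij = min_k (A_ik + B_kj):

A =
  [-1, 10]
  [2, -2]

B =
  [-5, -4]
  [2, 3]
A ⊗ B =
  [-6, -5]
  [-3, -2]

Apply the min-plus product entry-by-entry:
  C[0][0] = min over k of (A[0][0] + B[0][0] = -1 + -5 = -6, A[0][1] + B[1][0] = 10 + 2 = 12) = -6 (attained at k = 0)
  C[0][1] = min over k of (A[0][0] + B[0][1] = -1 + -4 = -5, A[0][1] + B[1][1] = 10 + 3 = 13) = -5 (attained at k = 0)
  C[1][0] = min over k of (A[1][0] + B[0][0] = 2 + -5 = -3, A[1][1] + B[1][0] = -2 + 2 = 0) = -3 (attained at k = 0)
  C[1][1] = min over k of (A[1][0] + B[0][1] = 2 + -4 = -2, A[1][1] + B[1][1] = -2 + 3 = 1) = -2 (attained at k = 0)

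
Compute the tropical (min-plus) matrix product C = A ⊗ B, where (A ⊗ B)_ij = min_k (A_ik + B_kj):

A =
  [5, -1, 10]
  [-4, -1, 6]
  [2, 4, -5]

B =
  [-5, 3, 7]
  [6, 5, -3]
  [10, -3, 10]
A ⊗ B =
  [0, 4, -4]
  [-9, -1, -4]
  [-3, -8, 1]

Apply the min-plus product entry-by-entry:
  C[0][0] = min over k of (A[0][0] + B[0][0] = 5 + -5 = 0, A[0][1] + B[1][0] = -1 + 6 = 5, A[0][2] + B[2][0] = 10 + 10 = 20) = 0 (attained at k = 0)
  C[0][1] = min over k of (A[0][0] + B[0][1] = 5 + 3 = 8, A[0][1] + B[1][1] = -1 + 5 = 4, A[0][2] + B[2][1] = 10 + -3 = 7) = 4 (attained at k = 1)
  C[0][2] = min over k of (A[0][0] + B[0][2] = 5 + 7 = 12, A[0][1] + B[1][2] = -1 + -3 = -4, A[0][2] + B[2][2] = 10 + 10 = 20) = -4 (attained at k = 1)
  C[1][0] = min over k of (A[1][0] + B[0][0] = -4 + -5 = -9, A[1][1] + B[1][0] = -1 + 6 = 5, A[1][2] + B[2][0] = 6 + 10 = 16) = -9 (attained at k = 0)
  C[1][1] = min over k of (A[1][0] + B[0][1] = -4 + 3 = -1, A[1][1] + B[1][1] = -1 + 5 = 4, A[1][2] + B[2][1] = 6 + -3 = 3) = -1 (attained at k = 0)
  C[1][2] = min over k of (A[1][0] + B[0][2] = -4 + 7 = 3, A[1][1] + B[1][2] = -1 + -3 = -4, A[1][2] + B[2][2] = 6 + 10 = 16) = -4 (attained at k = 1)
  C[2][0] = min over k of (A[2][0] + B[0][0] = 2 + -5 = -3, A[2][1] + B[1][0] = 4 + 6 = 10, A[2][2] + B[2][0] = -5 + 10 = 5) = -3 (attained at k = 0)
  C[2][1] = min over k of (A[2][0] + B[0][1] = 2 + 3 = 5, A[2][1] + B[1][1] = 4 + 5 = 9, A[2][2] + B[2][1] = -5 + -3 = -8) = -8 (attained at k = 2)
  C[2][2] = min over k of (A[2][0] + B[0][2] = 2 + 7 = 9, A[2][1] + B[1][2] = 4 + -3 = 1, A[2][2] + B[2][2] = -5 + 10 = 5) = 1 (attained at k = 1)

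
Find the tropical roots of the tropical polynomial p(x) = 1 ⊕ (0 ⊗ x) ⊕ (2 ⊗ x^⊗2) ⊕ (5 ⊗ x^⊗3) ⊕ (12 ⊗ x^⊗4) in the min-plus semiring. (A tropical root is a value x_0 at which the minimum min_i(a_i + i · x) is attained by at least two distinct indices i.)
Roots: {-7, -3, -2, 1}

Each tropical root is a break point of the lower envelope of the lines y = a_i + i · x (there are 5 lines, with slopes 0, 1, ..., 4). Only the lines that attain the minimum somewhere contribute to roots; other lines are dominated. Here the surviving (envelope) indices are i = 4, i = 3, i = 2, i = 1, i = 0.
Intersections between consecutive envelope lines give the roots: for adjacent envelope indices i < j the intersection is x = (a_i − a_j) / (j − i). Reading off the sorted break points: {-7, -3, -2, 1}.
Verification: at each break x_0, at least two indices attain the minimum of min_i(a_i + i · x_0).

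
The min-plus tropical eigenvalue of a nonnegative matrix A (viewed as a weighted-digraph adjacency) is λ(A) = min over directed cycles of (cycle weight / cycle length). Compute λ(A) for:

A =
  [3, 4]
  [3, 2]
λ(A) = 2

Enumerate directed cycles and compute their means (weight / length). Sample:
  cycle 0 → 0: weight = 3, length = 1, mean = 3/1 ≈ 3.000
  cycle 1 → 1: weight = 2, length = 1, mean = 2/1 ≈ 2.000
  cycle 0 → 1 → 0: weight = 7, length = 2, mean = 7/2 ≈ 3.500
  cycle 1 → 0 → 1: weight = 7, length = 2, mean = 7/2 ≈ 3.500
Minimum mean = 2.000, attained e.g. along the cycle 1 → 1 with weight 2 and length 1. So λ(A) = 2/1 = 2.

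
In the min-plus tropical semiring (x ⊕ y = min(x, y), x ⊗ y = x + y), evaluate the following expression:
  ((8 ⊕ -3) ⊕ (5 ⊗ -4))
((8 ⊕ -3) ⊕ (5 ⊗ -4)) = -3

Expand innermost to outermost. Recall ⊕ takes the minimum of its arguments and ⊗ takes their sum. Working out the expression ((8 ⊕ -3) ⊕ (5 ⊗ -4)) gives -3.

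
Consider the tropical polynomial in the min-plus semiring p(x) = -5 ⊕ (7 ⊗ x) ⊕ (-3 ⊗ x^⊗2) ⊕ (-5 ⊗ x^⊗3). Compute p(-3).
p(-3) = -14

A tropical monomial a ⊗ x^⊗i evaluates to a + i · x. Evaluating each term at x = -3:
  Term 0 contributes -5 + 0 · -3 = -5
  Term 1 contributes 7 + 1 · -3 = 4
  Term 2 contributes -3 + 2 · -3 = -9
  Term 3 contributes -5 + 3 · -3 = -14
p(-3) = ⊕ of these = min[-5, 4, -9, -14] = -14.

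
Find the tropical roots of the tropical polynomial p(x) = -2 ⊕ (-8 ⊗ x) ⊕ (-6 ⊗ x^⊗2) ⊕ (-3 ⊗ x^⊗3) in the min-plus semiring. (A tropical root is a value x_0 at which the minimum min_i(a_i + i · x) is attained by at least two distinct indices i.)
Roots: {-3, -2, 6}

Each tropical root is a break point of the lower envelope of the lines y = a_i + i · x (there are 4 lines, with slopes 0, 1, ..., 3). Only the lines that attain the minimum somewhere contribute to roots; other lines are dominated. Here the surviving (envelope) indices are i = 3, i = 2, i = 1, i = 0.
Intersections between consecutive envelope lines give the roots: for adjacent envelope indices i < j the intersection is x = (a_i − a_j) / (j − i). Reading off the sorted break points: {-3, -2, 6}.
Verification: at each break x_0, at least two indices attain the minimum of min_i(a_i + i · x_0).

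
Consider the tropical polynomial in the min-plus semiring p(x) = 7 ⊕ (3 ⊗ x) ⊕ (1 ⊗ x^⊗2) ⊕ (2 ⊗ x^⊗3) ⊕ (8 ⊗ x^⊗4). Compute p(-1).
p(-1) = -1

A tropical monomial a ⊗ x^⊗i evaluates to a + i · x. Evaluating each term at x = -1:
  Term 0 contributes 7 + 0 · -1 = 7
  Term 1 contributes 3 + 1 · -1 = 2
  Term 2 contributes 1 + 2 · -1 = -1
  Term 3 contributes 2 + 3 · -1 = -1
  Term 4 contributes 8 + 4 · -1 = 4
p(-1) = ⊕ of these = min[7, 2, -1, -1, 4] = -1.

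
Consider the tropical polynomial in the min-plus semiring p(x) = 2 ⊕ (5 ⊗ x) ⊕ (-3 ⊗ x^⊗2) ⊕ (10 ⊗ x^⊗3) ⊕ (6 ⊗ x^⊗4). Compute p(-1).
p(-1) = -5

A tropical monomial a ⊗ x^⊗i evaluates to a + i · x. Evaluating each term at x = -1:
  Term 0 contributes 2 + 0 · -1 = 2
  Term 1 contributes 5 + 1 · -1 = 4
  Term 2 contributes -3 + 2 · -1 = -5
  Term 3 contributes 10 + 3 · -1 = 7
  Term 4 contributes 6 + 4 · -1 = 2
p(-1) = ⊕ of these = min[2, 4, -5, 7, 2] = -5.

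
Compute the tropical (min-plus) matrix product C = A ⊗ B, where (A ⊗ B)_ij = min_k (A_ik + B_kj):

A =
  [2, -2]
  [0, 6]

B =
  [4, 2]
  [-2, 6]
A ⊗ B =
  [-4, 4]
  [4, 2]

Apply the min-plus product entry-by-entry:
  C[0][0] = min over k of (A[0][0] + B[0][0] = 2 + 4 = 6, A[0][1] + B[1][0] = -2 + -2 = -4) = -4 (attained at k = 1)
  C[0][1] = min over k of (A[0][0] + B[0][1] = 2 + 2 = 4, A[0][1] + B[1][1] = -2 + 6 = 4) = 4 (attained at k = 0)
  C[1][0] = min over k of (A[1][0] + B[0][0] = 0 + 4 = 4, A[1][1] + B[1][0] = 6 + -2 = 4) = 4 (attained at k = 0)
  C[1][1] = min over k of (A[1][0] + B[0][1] = 0 + 2 = 2, A[1][1] + B[1][1] = 6 + 6 = 12) = 2 (attained at k = 0)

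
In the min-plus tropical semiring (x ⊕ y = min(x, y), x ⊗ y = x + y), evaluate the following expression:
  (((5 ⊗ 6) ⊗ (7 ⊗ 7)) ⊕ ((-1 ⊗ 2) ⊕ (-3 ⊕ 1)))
(((5 ⊗ 6) ⊗ (7 ⊗ 7)) ⊕ ((-1 ⊗ 2) ⊕ (-3 ⊕ 1))) = -3

Expand innermost to outermost. Recall ⊕ takes the minimum of its arguments and ⊗ takes their sum. Working out the expression (((5 ⊗ 6) ⊗ (7 ⊗ 7)) ⊕ ((-1 ⊗ 2) ⊕ (-3 ⊕ 1))) gives -3.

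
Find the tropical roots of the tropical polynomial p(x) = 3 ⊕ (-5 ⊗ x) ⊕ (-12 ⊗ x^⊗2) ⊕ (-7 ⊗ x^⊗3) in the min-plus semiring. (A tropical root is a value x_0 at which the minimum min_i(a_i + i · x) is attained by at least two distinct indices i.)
Roots: {-5, 7, 8}

Each tropical root is a break point of the lower envelope of the lines y = a_i + i · x (there are 4 lines, with slopes 0, 1, ..., 3). Only the lines that attain the minimum somewhere contribute to roots; other lines are dominated. Here the surviving (envelope) indices are i = 3, i = 2, i = 1, i = 0.
Intersections between consecutive envelope lines give the roots: for adjacent envelope indices i < j the intersection is x = (a_i − a_j) / (j − i). Reading off the sorted break points: {-5, 7, 8}.
Verification: at each break x_0, at least two indices attain the minimum of min_i(a_i + i · x_0).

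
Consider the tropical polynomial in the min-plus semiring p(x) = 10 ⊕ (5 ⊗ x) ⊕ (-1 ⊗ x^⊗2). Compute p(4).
p(4) = 7

A tropical monomial a ⊗ x^⊗i evaluates to a + i · x. Evaluating each term at x = 4:
  Term 0 contributes 10 + 0 · 4 = 10
  Term 1 contributes 5 + 1 · 4 = 9
  Term 2 contributes -1 + 2 · 4 = 7
p(4) = ⊕ of these = min[10, 9, 7] = 7.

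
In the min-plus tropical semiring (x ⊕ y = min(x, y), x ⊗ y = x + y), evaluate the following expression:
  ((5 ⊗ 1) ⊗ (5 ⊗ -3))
((5 ⊗ 1) ⊗ (5 ⊗ -3)) = 8

Expand innermost to outermost. Recall ⊕ takes the minimum of its arguments and ⊗ takes their sum. Working out the expression ((5 ⊗ 1) ⊗ (5 ⊗ -3)) gives 8.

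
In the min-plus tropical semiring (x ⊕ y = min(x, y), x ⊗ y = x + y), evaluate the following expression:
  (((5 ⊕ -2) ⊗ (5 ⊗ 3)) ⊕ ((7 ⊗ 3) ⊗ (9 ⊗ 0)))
(((5 ⊕ -2) ⊗ (5 ⊗ 3)) ⊕ ((7 ⊗ 3) ⊗ (9 ⊗ 0))) = 6

Expand innermost to outermost. Recall ⊕ takes the minimum of its arguments and ⊗ takes their sum. Working out the expression (((5 ⊕ -2) ⊗ (5 ⊗ 3)) ⊕ ((7 ⊗ 3) ⊗ (9 ⊗ 0))) gives 6.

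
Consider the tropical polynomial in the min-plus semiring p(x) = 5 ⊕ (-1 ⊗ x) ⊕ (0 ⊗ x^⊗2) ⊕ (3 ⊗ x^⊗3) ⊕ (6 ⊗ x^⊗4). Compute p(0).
p(0) = -1

A tropical monomial a ⊗ x^⊗i evaluates to a + i · x. Evaluating each term at x = 0:
  Term 0 contributes 5 + 0 · 0 = 5
  Term 1 contributes -1 + 1 · 0 = -1
  Term 2 contributes 0 + 2 · 0 = 0
  Term 3 contributes 3 + 3 · 0 = 3
  Term 4 contributes 6 + 4 · 0 = 6
p(0) = ⊕ of these = min[5, -1, 0, 3, 6] = -1.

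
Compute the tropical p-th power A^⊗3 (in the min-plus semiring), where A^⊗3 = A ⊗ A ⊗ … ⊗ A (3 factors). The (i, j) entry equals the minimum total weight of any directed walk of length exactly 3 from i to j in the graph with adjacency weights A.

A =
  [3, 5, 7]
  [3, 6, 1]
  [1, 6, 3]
A^⊗3 =
  [7, 11, 9]
  [5, 7, 7]
  [7, 9, 7]

Each entry (A^⊗3)_ij equals the minimum over all length-3 walks i = v_0 → v_1 → … → v_3 = j of Σ_t A[v_t][v_{t+1}]. For example, for (i, j) = (0, 2) we minimise over 9 possible intermediate vertex sequences; the minimum is 9, attained along the walk 0 → 0 → 1 → 2.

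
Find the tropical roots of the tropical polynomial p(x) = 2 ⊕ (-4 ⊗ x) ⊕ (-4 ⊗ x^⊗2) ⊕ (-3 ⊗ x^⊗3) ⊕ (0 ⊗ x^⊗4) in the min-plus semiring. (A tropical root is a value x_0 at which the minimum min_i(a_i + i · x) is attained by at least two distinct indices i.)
Roots: {-3, -1, 0, 6}

Each tropical root is a break point of the lower envelope of the lines y = a_i + i · x (there are 5 lines, with slopes 0, 1, ..., 4). Only the lines that attain the minimum somewhere contribute to roots; other lines are dominated. Here the surviving (envelope) indices are i = 4, i = 3, i = 2, i = 1, i = 0.
Intersections between consecutive envelope lines give the roots: for adjacent envelope indices i < j the intersection is x = (a_i − a_j) / (j − i). Reading off the sorted break points: {-3, -1, 0, 6}.
Verification: at each break x_0, at least two indices attain the minimum of min_i(a_i + i · x_0).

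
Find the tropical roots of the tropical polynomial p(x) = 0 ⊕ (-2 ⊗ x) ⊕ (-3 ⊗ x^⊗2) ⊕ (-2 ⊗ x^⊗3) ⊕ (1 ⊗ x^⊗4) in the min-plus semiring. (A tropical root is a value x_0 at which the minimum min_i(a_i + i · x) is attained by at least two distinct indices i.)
Roots: {-3, -1, 1, 2}

Each tropical root is a break point of the lower envelope of the lines y = a_i + i · x (there are 5 lines, with slopes 0, 1, ..., 4). Only the lines that attain the minimum somewhere contribute to roots; other lines are dominated. Here the surviving (envelope) indices are i = 4, i = 3, i = 2, i = 1, i = 0.
Intersections between consecutive envelope lines give the roots: for adjacent envelope indices i < j the intersection is x = (a_i − a_j) / (j − i). Reading off the sorted break points: {-3, -1, 1, 2}.
Verification: at each break x_0, at least two indices attain the minimum of min_i(a_i + i · x_0).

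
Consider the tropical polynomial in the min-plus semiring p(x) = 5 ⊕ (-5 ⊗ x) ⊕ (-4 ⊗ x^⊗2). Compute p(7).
p(7) = 2

A tropical monomial a ⊗ x^⊗i evaluates to a + i · x. Evaluating each term at x = 7:
  Term 0 contributes 5 + 0 · 7 = 5
  Term 1 contributes -5 + 1 · 7 = 2
  Term 2 contributes -4 + 2 · 7 = 10
p(7) = ⊕ of these = min[5, 2, 10] = 2.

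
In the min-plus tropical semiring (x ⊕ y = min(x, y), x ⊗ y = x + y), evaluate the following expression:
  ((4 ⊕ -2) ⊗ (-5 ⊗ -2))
((4 ⊕ -2) ⊗ (-5 ⊗ -2)) = -9

Expand innermost to outermost. Recall ⊕ takes the minimum of its arguments and ⊗ takes their sum. Working out the expression ((4 ⊕ -2) ⊗ (-5 ⊗ -2)) gives -9.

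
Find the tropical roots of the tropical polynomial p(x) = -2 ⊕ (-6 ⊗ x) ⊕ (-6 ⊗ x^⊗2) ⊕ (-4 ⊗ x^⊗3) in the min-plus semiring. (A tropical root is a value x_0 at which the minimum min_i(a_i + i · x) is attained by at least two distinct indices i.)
Roots: {-2, 0, 4}

Each tropical root is a break point of the lower envelope of the lines y = a_i + i · x (there are 4 lines, with slopes 0, 1, ..., 3). Only the lines that attain the minimum somewhere contribute to roots; other lines are dominated. Here the surviving (envelope) indices are i = 3, i = 2, i = 1, i = 0.
Intersections between consecutive envelope lines give the roots: for adjacent envelope indices i < j the intersection is x = (a_i − a_j) / (j − i). Reading off the sorted break points: {-2, 0, 4}.
Verification: at each break x_0, at least two indices attain the minimum of min_i(a_i + i · x_0).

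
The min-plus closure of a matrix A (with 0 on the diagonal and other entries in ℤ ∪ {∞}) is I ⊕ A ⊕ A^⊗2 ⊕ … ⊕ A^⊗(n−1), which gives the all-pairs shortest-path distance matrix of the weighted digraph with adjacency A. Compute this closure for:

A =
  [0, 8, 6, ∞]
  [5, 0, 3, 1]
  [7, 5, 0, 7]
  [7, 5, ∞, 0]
Closure =
  [0, 8, 6, 9]
  [5, 0, 3, 1]
  [7, 5, 0, 6]
  [7, 5, 8, 0]

This is the Floyd-Warshall all-pairs shortest-path computation. For each intermediate vertex k = 0, 1, …, 3, update dist[i][j] ← min(dist[i][j], dist[i][k] + dist[k][j]). The final matrix gives, for each (i, j), the minimum total weight of any directed path from i to j (possibly empty when i = j).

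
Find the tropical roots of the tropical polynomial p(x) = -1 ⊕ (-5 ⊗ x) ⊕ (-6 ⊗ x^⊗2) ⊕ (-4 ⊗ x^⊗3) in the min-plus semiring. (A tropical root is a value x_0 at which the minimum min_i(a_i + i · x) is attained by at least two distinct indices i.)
Roots: {-2, 1, 4}

Each tropical root is a break point of the lower envelope of the lines y = a_i + i · x (there are 4 lines, with slopes 0, 1, ..., 3). Only the lines that attain the minimum somewhere contribute to roots; other lines are dominated. Here the surviving (envelope) indices are i = 3, i = 2, i = 1, i = 0.
Intersections between consecutive envelope lines give the roots: for adjacent envelope indices i < j the intersection is x = (a_i − a_j) / (j − i). Reading off the sorted break points: {-2, 1, 4}.
Verification: at each break x_0, at least two indices attain the minimum of min_i(a_i + i · x_0).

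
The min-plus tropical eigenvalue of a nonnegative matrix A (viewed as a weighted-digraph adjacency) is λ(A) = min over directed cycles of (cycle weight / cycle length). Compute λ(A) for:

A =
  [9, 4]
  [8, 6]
λ(A) = 6

Enumerate directed cycles and compute their means (weight / length). Sample:
  cycle 0 → 0: weight = 9, length = 1, mean = 9/1 ≈ 9.000
  cycle 1 → 1: weight = 6, length = 1, mean = 6/1 ≈ 6.000
  cycle 0 → 1 → 0: weight = 12, length = 2, mean = 12/2 ≈ 6.000
  cycle 1 → 0 → 1: weight = 12, length = 2, mean = 12/2 ≈ 6.000
Minimum mean = 6.000, attained e.g. along the cycle 1 → 1 with weight 6 and length 1. So λ(A) = 6/1 = 6.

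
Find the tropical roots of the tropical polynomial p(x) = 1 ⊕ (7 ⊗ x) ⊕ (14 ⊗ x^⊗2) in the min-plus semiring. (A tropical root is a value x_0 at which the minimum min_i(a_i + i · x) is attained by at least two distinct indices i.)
Roots: {-7, -6}

Each tropical root is a break point of the lower envelope of the lines y = a_i + i · x (there are 3 lines, with slopes 0, 1, ..., 2). Only the lines that attain the minimum somewhere contribute to roots; other lines are dominated. Here the surviving (envelope) indices are i = 2, i = 1, i = 0.
Intersections between consecutive envelope lines give the roots: for adjacent envelope indices i < j the intersection is x = (a_i − a_j) / (j − i). Reading off the sorted break points: {-7, -6}.
Verification: at each break x_0, at least two indices attain the minimum of min_i(a_i + i · x_0).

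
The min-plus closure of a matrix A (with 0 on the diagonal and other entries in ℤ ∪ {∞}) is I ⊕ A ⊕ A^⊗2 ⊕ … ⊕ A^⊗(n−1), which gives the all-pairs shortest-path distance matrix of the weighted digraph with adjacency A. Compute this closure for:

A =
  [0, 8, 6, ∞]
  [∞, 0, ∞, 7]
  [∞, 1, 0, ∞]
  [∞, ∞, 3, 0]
Closure =
  [0, 7, 6, 14]
  [∞, 0, 10, 7]
  [∞, 1, 0, 8]
  [∞, 4, 3, 0]

This is the Floyd-Warshall all-pairs shortest-path computation. For each intermediate vertex k = 0, 1, …, 3, update dist[i][j] ← min(dist[i][j], dist[i][k] + dist[k][j]). The final matrix gives, for each (i, j), the minimum total weight of any directed path from i to j (possibly empty when i = j).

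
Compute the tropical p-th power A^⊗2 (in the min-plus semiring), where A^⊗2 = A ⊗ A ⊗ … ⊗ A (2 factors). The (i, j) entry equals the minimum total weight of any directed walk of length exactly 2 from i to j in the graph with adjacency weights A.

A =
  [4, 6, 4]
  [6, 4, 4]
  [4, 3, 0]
A^⊗2 =
  [8, 7, 4]
  [8, 7, 4]
  [4, 3, 0]

Each entry (A^⊗2)_ij equals the minimum over all length-2 walks i = v_0 → v_1 → … → v_2 = j of Σ_t A[v_t][v_{t+1}]. For example, for (i, j) = (0, 2) we minimise over 3 possible intermediate vertex sequences; the minimum is 4, attained along the walk 0 → 2 → 2.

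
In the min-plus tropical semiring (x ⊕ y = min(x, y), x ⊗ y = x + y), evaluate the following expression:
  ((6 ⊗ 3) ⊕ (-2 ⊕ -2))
((6 ⊗ 3) ⊕ (-2 ⊕ -2)) = -2

Expand innermost to outermost. Recall ⊕ takes the minimum of its arguments and ⊗ takes their sum. Working out the expression ((6 ⊗ 3) ⊕ (-2 ⊕ -2)) gives -2.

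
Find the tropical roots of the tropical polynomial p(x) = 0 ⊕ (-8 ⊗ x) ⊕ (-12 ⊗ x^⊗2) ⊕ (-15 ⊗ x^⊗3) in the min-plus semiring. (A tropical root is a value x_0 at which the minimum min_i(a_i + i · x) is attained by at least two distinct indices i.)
Roots: {3, 4, 8}

Each tropical root is a break point of the lower envelope of the lines y = a_i + i · x (there are 4 lines, with slopes 0, 1, ..., 3). Only the lines that attain the minimum somewhere contribute to roots; other lines are dominated. Here the surviving (envelope) indices are i = 3, i = 2, i = 1, i = 0.
Intersections between consecutive envelope lines give the roots: for adjacent envelope indices i < j the intersection is x = (a_i − a_j) / (j − i). Reading off the sorted break points: {3, 4, 8}.
Verification: at each break x_0, at least two indices attain the minimum of min_i(a_i + i · x_0).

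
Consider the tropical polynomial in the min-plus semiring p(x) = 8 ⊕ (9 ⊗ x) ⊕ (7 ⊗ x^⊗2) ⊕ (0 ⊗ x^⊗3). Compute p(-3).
p(-3) = -9

A tropical monomial a ⊗ x^⊗i evaluates to a + i · x. Evaluating each term at x = -3:
  Term 0 contributes 8 + 0 · -3 = 8
  Term 1 contributes 9 + 1 · -3 = 6
  Term 2 contributes 7 + 2 · -3 = 1
  Term 3 contributes 0 + 3 · -3 = -9
p(-3) = ⊕ of these = min[8, 6, 1, -9] = -9.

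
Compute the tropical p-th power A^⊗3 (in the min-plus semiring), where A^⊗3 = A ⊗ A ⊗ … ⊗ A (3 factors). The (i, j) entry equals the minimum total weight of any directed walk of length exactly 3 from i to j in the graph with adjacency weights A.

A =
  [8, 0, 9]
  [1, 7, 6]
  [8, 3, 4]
A^⊗3 =
  [8, 1, 10]
  [2, 8, 7]
  [8, 4, 12]

Each entry (A^⊗3)_ij equals the minimum over all length-3 walks i = v_0 → v_1 → … → v_3 = j of Σ_t A[v_t][v_{t+1}]. For example, for (i, j) = (0, 2) we minimise over 9 possible intermediate vertex sequences; the minimum is 10, attained along the walk 0 → 1 → 0 → 2.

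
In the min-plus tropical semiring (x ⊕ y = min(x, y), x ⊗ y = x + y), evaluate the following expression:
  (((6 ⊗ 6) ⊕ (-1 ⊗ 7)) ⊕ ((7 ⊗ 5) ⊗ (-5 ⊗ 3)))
(((6 ⊗ 6) ⊕ (-1 ⊗ 7)) ⊕ ((7 ⊗ 5) ⊗ (-5 ⊗ 3))) = 6

Expand innermost to outermost. Recall ⊕ takes the minimum of its arguments and ⊗ takes their sum. Working out the expression (((6 ⊗ 6) ⊕ (-1 ⊗ 7)) ⊕ ((7 ⊗ 5) ⊗ (-5 ⊗ 3))) gives 6.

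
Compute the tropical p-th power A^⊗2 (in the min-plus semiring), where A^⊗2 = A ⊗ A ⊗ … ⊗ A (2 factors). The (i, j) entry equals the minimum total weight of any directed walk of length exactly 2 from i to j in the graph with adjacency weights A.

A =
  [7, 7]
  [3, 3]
A^⊗2 =
  [10, 10]
  [6, 6]

Each entry (A^⊗2)_ij equals the minimum over all length-2 walks i = v_0 → v_1 → … → v_2 = j of Σ_t A[v_t][v_{t+1}]. For example, for (i, j) = (0, 1) we minimise over 2 possible intermediate vertex sequences; the minimum is 10, attained along the walk 0 → 1 → 1.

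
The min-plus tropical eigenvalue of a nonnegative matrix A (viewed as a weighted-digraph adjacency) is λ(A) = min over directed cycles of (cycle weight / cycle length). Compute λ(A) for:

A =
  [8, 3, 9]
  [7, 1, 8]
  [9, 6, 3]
λ(A) = 1

Enumerate directed cycles and compute their means (weight / length). Sample:
  cycle 0 → 0: weight = 8, length = 1, mean = 8/1 ≈ 8.000
  cycle 1 → 1: weight = 1, length = 1, mean = 1/1 ≈ 1.000
  cycle 2 → 2: weight = 3, length = 1, mean = 3/1 ≈ 3.000
  cycle 0 → 1 → 0: weight = 10, length = 2, mean = 10/2 ≈ 5.000
  cycle 0 → 2 → 0: weight = 18, length = 2, mean = 18/2 ≈ 9.000
  cycle 1 → 0 → 1: weight = 10, length = 2, mean = 10/2 ≈ 5.000
Minimum mean = 1.000, attained e.g. along the cycle 1 → 1 with weight 1 and length 1. So λ(A) = 1/1 = 1.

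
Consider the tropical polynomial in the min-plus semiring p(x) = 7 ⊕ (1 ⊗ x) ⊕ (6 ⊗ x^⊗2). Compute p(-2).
p(-2) = -1

A tropical monomial a ⊗ x^⊗i evaluates to a + i · x. Evaluating each term at x = -2:
  Term 0 contributes 7 + 0 · -2 = 7
  Term 1 contributes 1 + 1 · -2 = -1
  Term 2 contributes 6 + 2 · -2 = 2
p(-2) = ⊕ of these = min[7, -1, 2] = -1.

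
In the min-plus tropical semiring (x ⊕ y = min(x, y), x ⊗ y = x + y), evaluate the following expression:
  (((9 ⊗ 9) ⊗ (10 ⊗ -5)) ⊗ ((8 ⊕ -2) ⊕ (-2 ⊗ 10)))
(((9 ⊗ 9) ⊗ (10 ⊗ -5)) ⊗ ((8 ⊕ -2) ⊕ (-2 ⊗ 10))) = 21

Expand innermost to outermost. Recall ⊕ takes the minimum of its arguments and ⊗ takes their sum. Working out the expression (((9 ⊗ 9) ⊗ (10 ⊗ -5)) ⊗ ((8 ⊕ -2) ⊕ (-2 ⊗ 10))) gives 21.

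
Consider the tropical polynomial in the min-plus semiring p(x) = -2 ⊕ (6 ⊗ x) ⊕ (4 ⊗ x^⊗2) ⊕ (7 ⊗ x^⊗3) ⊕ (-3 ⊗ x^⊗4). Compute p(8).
p(8) = -2

A tropical monomial a ⊗ x^⊗i evaluates to a + i · x. Evaluating each term at x = 8:
  Term 0 contributes -2 + 0 · 8 = -2
  Term 1 contributes 6 + 1 · 8 = 14
  Term 2 contributes 4 + 2 · 8 = 20
  Term 3 contributes 7 + 3 · 8 = 31
  Term 4 contributes -3 + 4 · 8 = 29
p(8) = ⊕ of these = min[-2, 14, 20, 31, 29] = -2.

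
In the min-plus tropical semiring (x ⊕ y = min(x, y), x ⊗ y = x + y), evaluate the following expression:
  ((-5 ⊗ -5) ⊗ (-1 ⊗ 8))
((-5 ⊗ -5) ⊗ (-1 ⊗ 8)) = -3

Expand innermost to outermost. Recall ⊕ takes the minimum of its arguments and ⊗ takes their sum. Working out the expression ((-5 ⊗ -5) ⊗ (-1 ⊗ 8)) gives -3.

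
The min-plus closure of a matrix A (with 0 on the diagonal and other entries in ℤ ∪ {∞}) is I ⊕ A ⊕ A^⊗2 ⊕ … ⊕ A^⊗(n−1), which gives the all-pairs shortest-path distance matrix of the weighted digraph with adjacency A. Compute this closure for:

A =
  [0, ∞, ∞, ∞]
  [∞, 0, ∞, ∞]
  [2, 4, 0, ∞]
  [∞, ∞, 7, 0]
Closure =
  [0, ∞, ∞, ∞]
  [∞, 0, ∞, ∞]
  [2, 4, 0, ∞]
  [9, 11, 7, 0]

This is the Floyd-Warshall all-pairs shortest-path computation. For each intermediate vertex k = 0, 1, …, 3, update dist[i][j] ← min(dist[i][j], dist[i][k] + dist[k][j]). The final matrix gives, for each (i, j), the minimum total weight of any directed path from i to j (possibly empty when i = j).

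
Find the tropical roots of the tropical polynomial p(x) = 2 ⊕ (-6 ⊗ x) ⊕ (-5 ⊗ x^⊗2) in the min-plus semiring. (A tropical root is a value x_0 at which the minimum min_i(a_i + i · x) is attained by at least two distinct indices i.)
Roots: {-1, 8}

Each tropical root is a break point of the lower envelope of the lines y = a_i + i · x (there are 3 lines, with slopes 0, 1, ..., 2). Only the lines that attain the minimum somewhere contribute to roots; other lines are dominated. Here the surviving (envelope) indices are i = 2, i = 1, i = 0.
Intersections between consecutive envelope lines give the roots: for adjacent envelope indices i < j the intersection is x = (a_i − a_j) / (j − i). Reading off the sorted break points: {-1, 8}.
Verification: at each break x_0, at least two indices attain the minimum of min_i(a_i + i · x_0).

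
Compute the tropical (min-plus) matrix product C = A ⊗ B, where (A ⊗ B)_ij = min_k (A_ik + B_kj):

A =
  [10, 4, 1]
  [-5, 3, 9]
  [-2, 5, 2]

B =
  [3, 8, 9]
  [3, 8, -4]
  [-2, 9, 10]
A ⊗ B =
  [-1, 10, 0]
  [-2, 3, -1]
  [0, 6, 1]

Apply the min-plus product entry-by-entry:
  C[0][0] = min over k of (A[0][0] + B[0][0] = 10 + 3 = 13, A[0][1] + B[1][0] = 4 + 3 = 7, A[0][2] + B[2][0] = 1 + -2 = -1) = -1 (attained at k = 2)
  C[0][1] = min over k of (A[0][0] + B[0][1] = 10 + 8 = 18, A[0][1] + B[1][1] = 4 + 8 = 12, A[0][2] + B[2][1] = 1 + 9 = 10) = 10 (attained at k = 2)
  C[0][2] = min over k of (A[0][0] + B[0][2] = 10 + 9 = 19, A[0][1] + B[1][2] = 4 + -4 = 0, A[0][2] + B[2][2] = 1 + 10 = 11) = 0 (attained at k = 1)
  C[1][0] = min over k of (A[1][0] + B[0][0] = -5 + 3 = -2, A[1][1] + B[1][0] = 3 + 3 = 6, A[1][2] + B[2][0] = 9 + -2 = 7) = -2 (attained at k = 0)
  C[1][1] = min over k of (A[1][0] + B[0][1] = -5 + 8 = 3, A[1][1] + B[1][1] = 3 + 8 = 11, A[1][2] + B[2][1] = 9 + 9 = 18) = 3 (attained at k = 0)
  C[1][2] = min over k of (A[1][0] + B[0][2] = -5 + 9 = 4, A[1][1] + B[1][2] = 3 + -4 = -1, A[1][2] + B[2][2] = 9 + 10 = 19) = -1 (attained at k = 1)
  C[2][0] = min over k of (A[2][0] + B[0][0] = -2 + 3 = 1, A[2][1] + B[1][0] = 5 + 3 = 8, A[2][2] + B[2][0] = 2 + -2 = 0) = 0 (attained at k = 2)
  C[2][1] = min over k of (A[2][0] + B[0][1] = -2 + 8 = 6, A[2][1] + B[1][1] = 5 + 8 = 13, A[2][2] + B[2][1] = 2 + 9 = 11) = 6 (attained at k = 0)
  C[2][2] = min over k of (A[2][0] + B[0][2] = -2 + 9 = 7, A[2][1] + B[1][2] = 5 + -4 = 1, A[2][2] + B[2][2] = 2 + 10 = 12) = 1 (attained at k = 1)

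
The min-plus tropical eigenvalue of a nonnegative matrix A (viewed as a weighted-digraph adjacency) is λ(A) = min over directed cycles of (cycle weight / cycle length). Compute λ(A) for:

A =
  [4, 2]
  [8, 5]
λ(A) = 4

Enumerate directed cycles and compute their means (weight / length). Sample:
  cycle 0 → 0: weight = 4, length = 1, mean = 4/1 ≈ 4.000
  cycle 1 → 1: weight = 5, length = 1, mean = 5/1 ≈ 5.000
  cycle 0 → 1 → 0: weight = 10, length = 2, mean = 10/2 ≈ 5.000
  cycle 1 → 0 → 1: weight = 10, length = 2, mean = 10/2 ≈ 5.000
Minimum mean = 4.000, attained e.g. along the cycle 0 → 0 with weight 4 and length 1. So λ(A) = 4/1 = 4.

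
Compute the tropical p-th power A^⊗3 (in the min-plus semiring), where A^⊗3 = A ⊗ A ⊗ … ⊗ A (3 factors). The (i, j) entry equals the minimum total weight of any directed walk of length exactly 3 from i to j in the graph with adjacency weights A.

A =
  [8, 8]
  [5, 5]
A^⊗3 =
  [18, 18]
  [15, 15]

Each entry (A^⊗3)_ij equals the minimum over all length-3 walks i = v_0 → v_1 → … → v_3 = j of Σ_t A[v_t][v_{t+1}]. For example, for (i, j) = (0, 1) we minimise over 4 possible intermediate vertex sequences; the minimum is 18, attained along the walk 0 → 1 → 1 → 1.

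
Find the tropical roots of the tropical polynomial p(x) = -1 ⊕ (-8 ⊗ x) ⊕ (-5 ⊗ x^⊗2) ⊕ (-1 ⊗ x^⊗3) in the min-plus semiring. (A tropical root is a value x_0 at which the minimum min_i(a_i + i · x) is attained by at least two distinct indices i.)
Roots: {-4, -3, 7}

Each tropical root is a break point of the lower envelope of the lines y = a_i + i · x (there are 4 lines, with slopes 0, 1, ..., 3). Only the lines that attain the minimum somewhere contribute to roots; other lines are dominated. Here the surviving (envelope) indices are i = 3, i = 2, i = 1, i = 0.
Intersections between consecutive envelope lines give the roots: for adjacent envelope indices i < j the intersection is x = (a_i − a_j) / (j − i). Reading off the sorted break points: {-4, -3, 7}.
Verification: at each break x_0, at least two indices attain the minimum of min_i(a_i + i · x_0).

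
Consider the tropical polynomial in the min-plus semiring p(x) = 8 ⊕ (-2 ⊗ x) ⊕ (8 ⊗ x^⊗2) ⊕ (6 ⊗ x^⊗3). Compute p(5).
p(5) = 3

A tropical monomial a ⊗ x^⊗i evaluates to a + i · x. Evaluating each term at x = 5:
  Term 0 contributes 8 + 0 · 5 = 8
  Term 1 contributes -2 + 1 · 5 = 3
  Term 2 contributes 8 + 2 · 5 = 18
  Term 3 contributes 6 + 3 · 5 = 21
p(5) = ⊕ of these = min[8, 3, 18, 21] = 3.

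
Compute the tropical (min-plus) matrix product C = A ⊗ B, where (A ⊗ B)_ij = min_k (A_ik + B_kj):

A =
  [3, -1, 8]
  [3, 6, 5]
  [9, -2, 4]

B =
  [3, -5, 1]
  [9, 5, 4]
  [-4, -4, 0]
A ⊗ B =
  [4, -2, 3]
  [1, -2, 4]
  [0, 0, 2]

Apply the min-plus product entry-by-entry:
  C[0][0] = min over k of (A[0][0] + B[0][0] = 3 + 3 = 6, A[0][1] + B[1][0] = -1 + 9 = 8, A[0][2] + B[2][0] = 8 + -4 = 4) = 4 (attained at k = 2)
  C[0][1] = min over k of (A[0][0] + B[0][1] = 3 + -5 = -2, A[0][1] + B[1][1] = -1 + 5 = 4, A[0][2] + B[2][1] = 8 + -4 = 4) = -2 (attained at k = 0)
  C[0][2] = min over k of (A[0][0] + B[0][2] = 3 + 1 = 4, A[0][1] + B[1][2] = -1 + 4 = 3, A[0][2] + B[2][2] = 8 + 0 = 8) = 3 (attained at k = 1)
  C[1][0] = min over k of (A[1][0] + B[0][0] = 3 + 3 = 6, A[1][1] + B[1][0] = 6 + 9 = 15, A[1][2] + B[2][0] = 5 + -4 = 1) = 1 (attained at k = 2)
  C[1][1] = min over k of (A[1][0] + B[0][1] = 3 + -5 = -2, A[1][1] + B[1][1] = 6 + 5 = 11, A[1][2] + B[2][1] = 5 + -4 = 1) = -2 (attained at k = 0)
  C[1][2] = min over k of (A[1][0] + B[0][2] = 3 + 1 = 4, A[1][1] + B[1][2] = 6 + 4 = 10, A[1][2] + B[2][2] = 5 + 0 = 5) = 4 (attained at k = 0)
  C[2][0] = min over k of (A[2][0] + B[0][0] = 9 + 3 = 12, A[2][1] + B[1][0] = -2 + 9 = 7, A[2][2] + B[2][0] = 4 + -4 = 0) = 0 (attained at k = 2)
  C[2][1] = min over k of (A[2][0] + B[0][1] = 9 + -5 = 4, A[2][1] + B[1][1] = -2 + 5 = 3, A[2][2] + B[2][1] = 4 + -4 = 0) = 0 (attained at k = 2)
  C[2][2] = min over k of (A[2][0] + B[0][2] = 9 + 1 = 10, A[2][1] + B[1][2] = -2 + 4 = 2, A[2][2] + B[2][2] = 4 + 0 = 4) = 2 (attained at k = 1)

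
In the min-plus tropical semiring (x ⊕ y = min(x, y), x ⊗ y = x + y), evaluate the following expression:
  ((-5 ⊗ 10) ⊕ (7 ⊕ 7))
((-5 ⊗ 10) ⊕ (7 ⊕ 7)) = 5

Expand innermost to outermost. Recall ⊕ takes the minimum of its arguments and ⊗ takes their sum. Working out the expression ((-5 ⊗ 10) ⊕ (7 ⊕ 7)) gives 5.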